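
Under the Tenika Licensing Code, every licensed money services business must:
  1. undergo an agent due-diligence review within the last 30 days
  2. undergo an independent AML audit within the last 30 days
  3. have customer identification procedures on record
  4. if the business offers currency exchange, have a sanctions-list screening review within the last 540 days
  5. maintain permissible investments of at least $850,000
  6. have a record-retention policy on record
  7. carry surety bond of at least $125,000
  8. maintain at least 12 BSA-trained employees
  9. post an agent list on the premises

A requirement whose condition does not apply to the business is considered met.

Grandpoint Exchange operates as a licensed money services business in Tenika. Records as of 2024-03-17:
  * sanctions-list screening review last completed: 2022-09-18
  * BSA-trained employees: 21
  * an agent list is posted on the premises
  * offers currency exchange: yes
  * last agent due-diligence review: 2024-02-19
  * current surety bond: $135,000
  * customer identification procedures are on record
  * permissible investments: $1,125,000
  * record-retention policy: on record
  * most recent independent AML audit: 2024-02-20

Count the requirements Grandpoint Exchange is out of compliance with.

1

1. agent due-diligence review 27 days ago vs limit 30 → met
2. independent AML audit 26 days ago vs limit 30 → met
3. customer identification procedures present → met
4. condition 'offers currency exchange' holds; sanctions-list screening review 546 days ago vs limit 540 → not met
5. permissible investments $1,125,000 ≥ $850,000 → met
6. record-retention policy present → met
7. surety bond $135,000 ≥ $125,000 → met
8. BSA-trained employees 21 ≥ 12 → met
9. agent list present → met
Not met: 1 of 9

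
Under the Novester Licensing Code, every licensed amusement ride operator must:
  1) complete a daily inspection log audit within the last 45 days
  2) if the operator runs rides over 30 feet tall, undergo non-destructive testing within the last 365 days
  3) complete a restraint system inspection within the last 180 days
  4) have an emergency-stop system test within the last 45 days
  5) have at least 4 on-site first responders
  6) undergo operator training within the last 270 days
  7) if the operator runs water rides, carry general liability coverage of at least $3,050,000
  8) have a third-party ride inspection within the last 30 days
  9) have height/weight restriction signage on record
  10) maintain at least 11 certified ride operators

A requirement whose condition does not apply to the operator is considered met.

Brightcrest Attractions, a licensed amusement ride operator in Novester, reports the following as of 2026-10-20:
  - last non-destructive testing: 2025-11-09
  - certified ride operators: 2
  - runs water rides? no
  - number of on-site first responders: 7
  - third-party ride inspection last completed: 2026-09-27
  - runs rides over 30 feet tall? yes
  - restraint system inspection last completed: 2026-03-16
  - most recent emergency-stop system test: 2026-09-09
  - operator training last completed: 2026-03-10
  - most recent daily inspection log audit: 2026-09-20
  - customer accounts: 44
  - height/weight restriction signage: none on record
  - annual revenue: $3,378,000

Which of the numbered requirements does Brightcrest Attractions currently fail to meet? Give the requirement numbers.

1. daily inspection log audit 30 days ago vs limit 45 → met
2. condition 'runs rides over 30 feet tall' holds; non-destructive testing 345 days ago vs limit 365 → met
3. restraint system inspection 218 days ago vs limit 180 → not met
4. emergency-stop system test 41 days ago vs limit 45 → met
5. on-site first responders 7 ≥ 4 → met
6. operator training 224 days ago vs limit 270 → met
7. condition 'runs water rides' does not hold → requirement n/a → met
8. third-party ride inspection 23 days ago vs limit 30 → met
9. height/weight restriction signage absent → not met
10. certified ride operators 2 < 11 → not met
Not met: 3, 9, 10

3, 9, 10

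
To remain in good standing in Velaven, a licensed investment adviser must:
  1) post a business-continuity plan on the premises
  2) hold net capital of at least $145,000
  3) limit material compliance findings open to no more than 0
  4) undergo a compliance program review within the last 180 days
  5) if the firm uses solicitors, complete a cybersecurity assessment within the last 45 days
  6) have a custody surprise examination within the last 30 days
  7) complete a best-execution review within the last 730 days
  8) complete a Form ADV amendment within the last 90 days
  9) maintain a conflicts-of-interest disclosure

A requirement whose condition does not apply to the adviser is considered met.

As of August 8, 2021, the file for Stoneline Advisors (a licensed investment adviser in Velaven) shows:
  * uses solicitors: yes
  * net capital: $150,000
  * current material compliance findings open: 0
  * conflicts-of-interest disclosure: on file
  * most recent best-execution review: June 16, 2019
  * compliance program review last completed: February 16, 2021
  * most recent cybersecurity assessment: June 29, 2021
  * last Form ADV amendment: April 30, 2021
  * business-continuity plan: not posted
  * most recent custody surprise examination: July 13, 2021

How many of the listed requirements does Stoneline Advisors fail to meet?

1. business-continuity plan absent → not met
2. net capital $150,000 ≥ $145,000 → met
3. material compliance findings open 0 ≤ 0 → met
4. compliance program review 173 days ago vs limit 180 → met
5. condition 'uses solicitors' holds; cybersecurity assessment 40 days ago vs limit 45 → met
6. custody surprise examination 26 days ago vs limit 30 → met
7. best-execution review 784 days ago vs limit 730 → not met
8. Form ADV amendment 100 days ago vs limit 90 → not met
9. conflicts-of-interest disclosure present → met
Not met: 3 of 9

3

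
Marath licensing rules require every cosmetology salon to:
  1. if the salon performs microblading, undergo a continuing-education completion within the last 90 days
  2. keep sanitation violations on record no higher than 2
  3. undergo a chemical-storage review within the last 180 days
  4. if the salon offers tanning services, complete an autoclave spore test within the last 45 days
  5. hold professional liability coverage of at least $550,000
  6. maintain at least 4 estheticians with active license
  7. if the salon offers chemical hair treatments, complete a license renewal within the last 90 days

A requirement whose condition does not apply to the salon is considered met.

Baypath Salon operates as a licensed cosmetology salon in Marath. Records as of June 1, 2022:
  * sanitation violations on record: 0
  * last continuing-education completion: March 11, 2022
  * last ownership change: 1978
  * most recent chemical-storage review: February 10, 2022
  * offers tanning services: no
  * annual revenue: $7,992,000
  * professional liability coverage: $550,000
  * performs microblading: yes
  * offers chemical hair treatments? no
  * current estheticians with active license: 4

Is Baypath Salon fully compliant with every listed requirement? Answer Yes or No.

1. condition 'performs microblading' holds; continuing-education completion 82 days ago vs limit 90 → met
2. sanitation violations on record 0 ≤ 2 → met
3. chemical-storage review 111 days ago vs limit 180 → met
4. condition 'offers tanning services' does not hold → requirement n/a → met
5. professional liability coverage $550,000 ≥ $550,000 → met
6. estheticians with active license 4 ≥ 4 → met
7. condition 'offers chemical hair treatments' does not hold → requirement n/a → met
All met.

Yes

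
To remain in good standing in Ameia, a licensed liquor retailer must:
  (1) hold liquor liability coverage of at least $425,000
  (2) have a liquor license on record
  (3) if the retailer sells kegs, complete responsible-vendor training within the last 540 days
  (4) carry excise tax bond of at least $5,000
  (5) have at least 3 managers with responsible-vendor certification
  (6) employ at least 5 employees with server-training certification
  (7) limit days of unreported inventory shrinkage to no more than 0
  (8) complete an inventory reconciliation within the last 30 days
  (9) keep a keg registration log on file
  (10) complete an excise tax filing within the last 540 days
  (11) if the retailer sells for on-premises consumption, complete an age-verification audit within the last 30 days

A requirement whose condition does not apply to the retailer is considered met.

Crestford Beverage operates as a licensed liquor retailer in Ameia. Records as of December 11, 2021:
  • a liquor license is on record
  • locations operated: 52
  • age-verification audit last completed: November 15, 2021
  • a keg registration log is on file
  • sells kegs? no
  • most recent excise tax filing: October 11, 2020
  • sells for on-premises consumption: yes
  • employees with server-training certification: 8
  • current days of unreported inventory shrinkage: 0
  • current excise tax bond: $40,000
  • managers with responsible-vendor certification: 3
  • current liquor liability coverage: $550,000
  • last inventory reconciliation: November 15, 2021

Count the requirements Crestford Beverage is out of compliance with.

0

1. liquor liability coverage $550,000 ≥ $425,000 → met
2. liquor license present → met
3. condition 'sells kegs' does not hold → requirement n/a → met
4. excise tax bond $40,000 ≥ $5,000 → met
5. managers with responsible-vendor certification 3 ≥ 3 → met
6. employees with server-training certification 8 ≥ 5 → met
7. days of unreported inventory shrinkage 0 ≤ 0 → met
8. inventory reconciliation 26 days ago vs limit 30 → met
9. keg registration log present → met
10. excise tax filing 426 days ago vs limit 540 → met
11. condition 'sells for on-premises consumption' holds; age-verification audit 26 days ago vs limit 30 → met
Not met: 0 of 11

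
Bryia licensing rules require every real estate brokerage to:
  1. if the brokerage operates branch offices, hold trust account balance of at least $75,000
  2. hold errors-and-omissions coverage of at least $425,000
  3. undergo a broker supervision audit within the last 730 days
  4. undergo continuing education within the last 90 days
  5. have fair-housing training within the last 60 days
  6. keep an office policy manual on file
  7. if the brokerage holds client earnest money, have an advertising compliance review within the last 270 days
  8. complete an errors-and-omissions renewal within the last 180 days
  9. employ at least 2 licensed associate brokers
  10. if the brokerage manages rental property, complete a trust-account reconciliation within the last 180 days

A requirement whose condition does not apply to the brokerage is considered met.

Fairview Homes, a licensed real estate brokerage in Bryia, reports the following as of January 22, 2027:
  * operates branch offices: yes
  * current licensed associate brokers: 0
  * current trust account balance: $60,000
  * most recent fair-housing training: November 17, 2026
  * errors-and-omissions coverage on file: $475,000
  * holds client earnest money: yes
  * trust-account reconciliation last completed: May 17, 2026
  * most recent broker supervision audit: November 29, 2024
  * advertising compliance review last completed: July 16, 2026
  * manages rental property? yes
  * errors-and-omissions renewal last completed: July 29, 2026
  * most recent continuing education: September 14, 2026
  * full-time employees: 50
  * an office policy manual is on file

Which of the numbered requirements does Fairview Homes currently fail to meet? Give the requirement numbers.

1, 3, 4, 5, 9, 10

1. condition 'operates branch offices' holds; trust account balance $60,000 < $75,000 → not met
2. errors-and-omissions coverage $475,000 ≥ $425,000 → met
3. broker supervision audit 784 days ago vs limit 730 → not met
4. continuing education 130 days ago vs limit 90 → not met
5. fair-housing training 66 days ago vs limit 60 → not met
6. office policy manual present → met
7. condition 'holds client earnest money' holds; advertising compliance review 190 days ago vs limit 270 → met
8. errors-and-omissions renewal 177 days ago vs limit 180 → met
9. licensed associate brokers 0 < 2 → not met
10. condition 'manages rental property' holds; trust-account reconciliation 250 days ago vs limit 180 → not met
Not met: 1, 3, 4, 5, 9, 10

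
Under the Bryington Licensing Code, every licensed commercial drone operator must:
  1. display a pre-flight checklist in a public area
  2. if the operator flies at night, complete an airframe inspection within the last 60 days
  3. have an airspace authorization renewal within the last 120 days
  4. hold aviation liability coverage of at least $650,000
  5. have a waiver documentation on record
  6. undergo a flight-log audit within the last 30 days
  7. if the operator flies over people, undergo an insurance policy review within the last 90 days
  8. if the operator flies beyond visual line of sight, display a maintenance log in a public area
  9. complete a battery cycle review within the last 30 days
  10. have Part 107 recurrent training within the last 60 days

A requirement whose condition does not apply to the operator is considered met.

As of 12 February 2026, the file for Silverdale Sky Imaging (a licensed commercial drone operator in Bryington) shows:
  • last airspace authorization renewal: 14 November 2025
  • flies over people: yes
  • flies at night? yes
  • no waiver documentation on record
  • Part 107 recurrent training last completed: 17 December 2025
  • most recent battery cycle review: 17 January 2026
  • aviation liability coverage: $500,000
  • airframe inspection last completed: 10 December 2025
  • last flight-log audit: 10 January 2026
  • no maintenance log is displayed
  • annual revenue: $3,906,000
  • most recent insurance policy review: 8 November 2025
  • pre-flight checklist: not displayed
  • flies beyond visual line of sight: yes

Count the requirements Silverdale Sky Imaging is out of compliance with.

1. pre-flight checklist absent → not met
2. condition 'flies at night' holds; airframe inspection 64 days ago vs limit 60 → not met
3. airspace authorization renewal 90 days ago vs limit 120 → met
4. aviation liability coverage $500,000 < $650,000 → not met
5. waiver documentation absent → not met
6. flight-log audit 33 days ago vs limit 30 → not met
7. condition 'flies over people' holds; insurance policy review 96 days ago vs limit 90 → not met
8. condition 'flies beyond visual line of sight' holds; maintenance log absent → not met
9. battery cycle review 26 days ago vs limit 30 → met
10. Part 107 recurrent training 57 days ago vs limit 60 → met
Not met: 7 of 10

7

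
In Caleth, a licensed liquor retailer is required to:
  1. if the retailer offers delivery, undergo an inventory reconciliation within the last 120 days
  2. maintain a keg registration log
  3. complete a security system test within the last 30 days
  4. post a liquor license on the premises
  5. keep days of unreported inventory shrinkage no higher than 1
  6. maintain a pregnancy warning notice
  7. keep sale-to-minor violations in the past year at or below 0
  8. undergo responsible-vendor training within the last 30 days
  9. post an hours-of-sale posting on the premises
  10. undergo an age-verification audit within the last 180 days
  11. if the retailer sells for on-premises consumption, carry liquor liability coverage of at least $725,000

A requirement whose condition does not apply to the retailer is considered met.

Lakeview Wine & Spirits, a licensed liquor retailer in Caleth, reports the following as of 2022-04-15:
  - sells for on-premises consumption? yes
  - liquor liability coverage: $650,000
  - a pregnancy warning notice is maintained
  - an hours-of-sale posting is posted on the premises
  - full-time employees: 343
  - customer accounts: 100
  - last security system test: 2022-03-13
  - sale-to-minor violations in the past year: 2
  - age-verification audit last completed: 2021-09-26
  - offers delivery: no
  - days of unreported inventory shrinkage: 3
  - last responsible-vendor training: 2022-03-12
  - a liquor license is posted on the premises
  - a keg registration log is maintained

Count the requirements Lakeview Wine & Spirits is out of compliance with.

1. condition 'offers delivery' does not hold → requirement n/a → met
2. keg registration log present → met
3. security system test 33 days ago vs limit 30 → not met
4. liquor license present → met
5. days of unreported inventory shrinkage 3 > 1 → not met
6. pregnancy warning notice present → met
7. sale-to-minor violations in the past year 2 > 0 → not met
8. responsible-vendor training 34 days ago vs limit 30 → not met
9. hours-of-sale posting present → met
10. age-verification audit 201 days ago vs limit 180 → not met
11. condition 'sells for on-premises consumption' holds; liquor liability coverage $650,000 < $725,000 → not met
Not met: 6 of 11

6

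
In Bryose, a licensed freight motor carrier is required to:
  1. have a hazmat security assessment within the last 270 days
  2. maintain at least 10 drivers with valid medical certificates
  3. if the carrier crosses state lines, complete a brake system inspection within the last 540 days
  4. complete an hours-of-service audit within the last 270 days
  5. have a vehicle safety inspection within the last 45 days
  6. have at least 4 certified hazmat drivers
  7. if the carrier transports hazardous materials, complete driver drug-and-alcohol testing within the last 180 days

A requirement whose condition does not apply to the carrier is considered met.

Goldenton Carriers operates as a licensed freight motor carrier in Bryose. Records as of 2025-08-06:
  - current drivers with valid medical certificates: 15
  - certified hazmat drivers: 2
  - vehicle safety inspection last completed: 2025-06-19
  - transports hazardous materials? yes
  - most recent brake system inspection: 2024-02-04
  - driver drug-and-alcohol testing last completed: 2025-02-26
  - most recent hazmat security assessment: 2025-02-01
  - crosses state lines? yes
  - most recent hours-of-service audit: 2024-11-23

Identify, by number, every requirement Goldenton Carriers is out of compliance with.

3, 5, 6

1. hazmat security assessment 186 days ago vs limit 270 → met
2. drivers with valid medical certificates 15 ≥ 10 → met
3. condition 'crosses state lines' holds; brake system inspection 549 days ago vs limit 540 → not met
4. hours-of-service audit 256 days ago vs limit 270 → met
5. vehicle safety inspection 48 days ago vs limit 45 → not met
6. certified hazmat drivers 2 < 4 → not met
7. condition 'transports hazardous materials' holds; driver drug-and-alcohol testing 161 days ago vs limit 180 → met
Not met: 3, 5, 6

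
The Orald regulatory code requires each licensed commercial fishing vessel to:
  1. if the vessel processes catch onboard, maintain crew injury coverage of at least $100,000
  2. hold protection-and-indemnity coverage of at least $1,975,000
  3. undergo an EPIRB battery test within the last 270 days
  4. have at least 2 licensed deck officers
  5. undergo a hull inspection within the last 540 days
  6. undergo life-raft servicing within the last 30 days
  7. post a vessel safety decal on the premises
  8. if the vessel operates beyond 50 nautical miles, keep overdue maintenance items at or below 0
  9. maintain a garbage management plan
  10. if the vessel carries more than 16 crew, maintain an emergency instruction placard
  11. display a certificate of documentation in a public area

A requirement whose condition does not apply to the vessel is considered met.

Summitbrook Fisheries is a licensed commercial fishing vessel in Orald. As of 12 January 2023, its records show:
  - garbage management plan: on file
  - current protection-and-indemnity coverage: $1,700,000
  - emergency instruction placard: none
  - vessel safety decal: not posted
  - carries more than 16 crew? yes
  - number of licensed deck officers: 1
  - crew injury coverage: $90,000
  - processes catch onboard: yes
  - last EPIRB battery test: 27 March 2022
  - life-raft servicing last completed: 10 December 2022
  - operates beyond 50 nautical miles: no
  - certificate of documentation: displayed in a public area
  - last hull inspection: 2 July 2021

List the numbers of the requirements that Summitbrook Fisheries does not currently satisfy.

1, 2, 3, 4, 5, 6, 7, 10

1. condition 'processes catch onboard' holds; crew injury coverage $90,000 < $100,000 → not met
2. protection-and-indemnity coverage $1,700,000 < $1,975,000 → not met
3. EPIRB battery test 291 days ago vs limit 270 → not met
4. licensed deck officers 1 < 2 → not met
5. hull inspection 559 days ago vs limit 540 → not met
6. life-raft servicing 33 days ago vs limit 30 → not met
7. vessel safety decal absent → not met
8. condition 'operates beyond 50 nautical miles' does not hold → requirement n/a → met
9. garbage management plan present → met
10. condition 'carries more than 16 crew' holds; emergency instruction placard absent → not met
11. certificate of documentation present → met
Not met: 1, 2, 3, 4, 5, 6, 7, 10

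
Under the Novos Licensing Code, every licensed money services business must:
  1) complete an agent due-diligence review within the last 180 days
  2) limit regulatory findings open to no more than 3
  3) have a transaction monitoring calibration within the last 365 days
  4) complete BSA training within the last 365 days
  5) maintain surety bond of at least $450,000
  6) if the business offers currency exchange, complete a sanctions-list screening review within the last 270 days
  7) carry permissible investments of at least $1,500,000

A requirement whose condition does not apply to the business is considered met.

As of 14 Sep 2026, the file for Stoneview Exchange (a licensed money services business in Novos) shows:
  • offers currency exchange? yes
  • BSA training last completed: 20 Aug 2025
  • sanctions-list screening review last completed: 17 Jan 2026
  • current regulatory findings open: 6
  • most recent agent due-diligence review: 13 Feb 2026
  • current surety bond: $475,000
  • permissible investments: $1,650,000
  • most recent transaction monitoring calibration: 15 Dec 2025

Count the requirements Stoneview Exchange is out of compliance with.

1. agent due-diligence review 213 days ago vs limit 180 → not met
2. regulatory findings open 6 > 3 → not met
3. transaction monitoring calibration 273 days ago vs limit 365 → met
4. BSA training 390 days ago vs limit 365 → not met
5. surety bond $475,000 ≥ $450,000 → met
6. condition 'offers currency exchange' holds; sanctions-list screening review 240 days ago vs limit 270 → met
7. permissible investments $1,650,000 ≥ $1,500,000 → met
Not met: 3 of 7

3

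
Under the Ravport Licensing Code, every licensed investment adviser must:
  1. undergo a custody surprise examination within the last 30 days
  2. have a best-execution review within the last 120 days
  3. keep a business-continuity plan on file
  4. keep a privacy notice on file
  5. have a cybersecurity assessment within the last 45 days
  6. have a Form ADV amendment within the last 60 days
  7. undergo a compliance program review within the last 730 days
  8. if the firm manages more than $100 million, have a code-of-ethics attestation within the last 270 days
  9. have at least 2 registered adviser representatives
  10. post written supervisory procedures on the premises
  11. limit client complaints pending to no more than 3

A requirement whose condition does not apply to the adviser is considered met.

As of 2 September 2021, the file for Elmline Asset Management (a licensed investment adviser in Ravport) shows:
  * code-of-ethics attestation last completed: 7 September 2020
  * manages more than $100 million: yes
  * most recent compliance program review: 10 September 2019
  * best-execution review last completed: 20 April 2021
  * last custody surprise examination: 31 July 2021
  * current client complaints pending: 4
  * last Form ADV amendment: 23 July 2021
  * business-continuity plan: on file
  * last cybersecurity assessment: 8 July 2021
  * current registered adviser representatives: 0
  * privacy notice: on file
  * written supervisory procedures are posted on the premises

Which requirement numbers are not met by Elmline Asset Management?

1, 2, 5, 8, 9, 11

1. custody surprise examination 33 days ago vs limit 30 → not met
2. best-execution review 135 days ago vs limit 120 → not met
3. business-continuity plan present → met
4. privacy notice present → met
5. cybersecurity assessment 56 days ago vs limit 45 → not met
6. Form ADV amendment 41 days ago vs limit 60 → met
7. compliance program review 723 days ago vs limit 730 → met
8. condition 'manages more than $100 million' holds; code-of-ethics attestation 360 days ago vs limit 270 → not met
9. registered adviser representatives 0 < 2 → not met
10. written supervisory procedures present → met
11. client complaints pending 4 > 3 → not met
Not met: 1, 2, 5, 8, 9, 11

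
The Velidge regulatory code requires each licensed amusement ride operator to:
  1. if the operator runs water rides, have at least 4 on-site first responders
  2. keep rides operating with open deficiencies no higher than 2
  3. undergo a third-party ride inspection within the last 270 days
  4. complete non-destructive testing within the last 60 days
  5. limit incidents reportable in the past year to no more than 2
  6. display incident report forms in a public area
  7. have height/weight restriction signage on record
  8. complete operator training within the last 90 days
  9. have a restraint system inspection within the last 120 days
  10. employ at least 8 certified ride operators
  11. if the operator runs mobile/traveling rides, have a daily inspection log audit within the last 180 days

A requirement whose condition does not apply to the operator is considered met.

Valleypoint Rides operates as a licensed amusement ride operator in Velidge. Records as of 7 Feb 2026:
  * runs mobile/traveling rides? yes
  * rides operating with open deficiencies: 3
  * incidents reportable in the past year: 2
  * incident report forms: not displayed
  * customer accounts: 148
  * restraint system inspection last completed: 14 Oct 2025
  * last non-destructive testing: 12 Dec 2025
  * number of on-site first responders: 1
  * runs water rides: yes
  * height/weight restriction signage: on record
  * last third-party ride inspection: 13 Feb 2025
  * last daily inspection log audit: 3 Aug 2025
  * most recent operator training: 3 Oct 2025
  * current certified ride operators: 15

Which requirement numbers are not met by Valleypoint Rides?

1. condition 'runs water rides' holds; on-site first responders 1 < 4 → not met
2. rides operating with open deficiencies 3 > 2 → not met
3. third-party ride inspection 359 days ago vs limit 270 → not met
4. non-destructive testing 57 days ago vs limit 60 → met
5. incidents reportable in the past year 2 ≤ 2 → met
6. incident report forms absent → not met
7. height/weight restriction signage present → met
8. operator training 127 days ago vs limit 90 → not met
9. restraint system inspection 116 days ago vs limit 120 → met
10. certified ride operators 15 ≥ 8 → met
11. condition 'runs mobile/traveling rides' holds; daily inspection log audit 188 days ago vs limit 180 → not met
Not met: 1, 2, 3, 6, 8, 11

1, 2, 3, 6, 8, 11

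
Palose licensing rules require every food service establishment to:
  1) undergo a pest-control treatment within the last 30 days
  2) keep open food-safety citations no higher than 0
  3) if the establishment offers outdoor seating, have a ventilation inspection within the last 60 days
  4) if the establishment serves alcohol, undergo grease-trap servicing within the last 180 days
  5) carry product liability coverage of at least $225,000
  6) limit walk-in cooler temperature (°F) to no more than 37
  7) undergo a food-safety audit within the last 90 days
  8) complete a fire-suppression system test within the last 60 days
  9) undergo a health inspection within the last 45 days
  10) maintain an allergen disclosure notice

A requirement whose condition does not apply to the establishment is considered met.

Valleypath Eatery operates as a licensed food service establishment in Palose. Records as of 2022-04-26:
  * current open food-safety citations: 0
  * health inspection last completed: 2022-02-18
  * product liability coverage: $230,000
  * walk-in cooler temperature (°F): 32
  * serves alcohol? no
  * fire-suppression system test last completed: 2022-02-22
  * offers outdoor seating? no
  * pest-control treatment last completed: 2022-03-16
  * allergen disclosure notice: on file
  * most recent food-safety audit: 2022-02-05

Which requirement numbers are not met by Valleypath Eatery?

1, 8, 9

1. pest-control treatment 41 days ago vs limit 30 → not met
2. open food-safety citations 0 ≤ 0 → met
3. condition 'offers outdoor seating' does not hold → requirement n/a → met
4. condition 'serves alcohol' does not hold → requirement n/a → met
5. product liability coverage $230,000 ≥ $225,000 → met
6. walk-in cooler temperature (°F) 32 ≤ 37 → met
7. food-safety audit 80 days ago vs limit 90 → met
8. fire-suppression system test 63 days ago vs limit 60 → not met
9. health inspection 67 days ago vs limit 45 → not met
10. allergen disclosure notice present → met
Not met: 1, 8, 9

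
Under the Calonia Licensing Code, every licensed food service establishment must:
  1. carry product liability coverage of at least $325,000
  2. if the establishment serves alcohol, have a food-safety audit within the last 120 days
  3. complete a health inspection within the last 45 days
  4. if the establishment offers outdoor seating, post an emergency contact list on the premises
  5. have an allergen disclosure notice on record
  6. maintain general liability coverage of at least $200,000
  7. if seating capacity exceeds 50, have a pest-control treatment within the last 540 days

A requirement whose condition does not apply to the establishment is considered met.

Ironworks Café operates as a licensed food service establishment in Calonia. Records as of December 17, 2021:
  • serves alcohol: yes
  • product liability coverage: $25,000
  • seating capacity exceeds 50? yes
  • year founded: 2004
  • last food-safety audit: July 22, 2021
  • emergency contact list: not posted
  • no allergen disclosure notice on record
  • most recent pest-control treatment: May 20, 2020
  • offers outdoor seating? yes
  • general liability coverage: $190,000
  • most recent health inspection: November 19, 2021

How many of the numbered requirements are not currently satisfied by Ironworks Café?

6

1. product liability coverage $25,000 < $325,000 → not met
2. condition 'serves alcohol' holds; food-safety audit 148 days ago vs limit 120 → not met
3. health inspection 28 days ago vs limit 45 → met
4. condition 'offers outdoor seating' holds; emergency contact list absent → not met
5. allergen disclosure notice absent → not met
6. general liability coverage $190,000 < $200,000 → not met
7. condition 'seating capacity exceeds 50' holds; pest-control treatment 576 days ago vs limit 540 → not met
Not met: 6 of 7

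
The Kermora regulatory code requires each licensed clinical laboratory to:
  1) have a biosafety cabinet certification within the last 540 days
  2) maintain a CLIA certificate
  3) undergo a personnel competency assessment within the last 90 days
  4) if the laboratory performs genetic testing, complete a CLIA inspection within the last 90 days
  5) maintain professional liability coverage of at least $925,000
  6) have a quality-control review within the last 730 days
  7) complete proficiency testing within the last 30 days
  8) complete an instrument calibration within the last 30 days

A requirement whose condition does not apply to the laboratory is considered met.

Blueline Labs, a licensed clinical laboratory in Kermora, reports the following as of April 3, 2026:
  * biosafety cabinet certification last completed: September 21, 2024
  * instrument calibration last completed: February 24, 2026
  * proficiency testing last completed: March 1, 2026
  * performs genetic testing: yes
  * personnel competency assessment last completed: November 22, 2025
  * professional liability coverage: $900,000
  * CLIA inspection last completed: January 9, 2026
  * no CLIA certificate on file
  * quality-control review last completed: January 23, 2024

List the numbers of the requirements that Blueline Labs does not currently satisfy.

1. biosafety cabinet certification 559 days ago vs limit 540 → not met
2. CLIA certificate absent → not met
3. personnel competency assessment 132 days ago vs limit 90 → not met
4. condition 'performs genetic testing' holds; CLIA inspection 84 days ago vs limit 90 → met
5. professional liability coverage $900,000 < $925,000 → not met
6. quality-control review 801 days ago vs limit 730 → not met
7. proficiency testing 33 days ago vs limit 30 → not met
8. instrument calibration 38 days ago vs limit 30 → not met
Not met: 1, 2, 3, 5, 6, 7, 8

1, 2, 3, 5, 6, 7, 8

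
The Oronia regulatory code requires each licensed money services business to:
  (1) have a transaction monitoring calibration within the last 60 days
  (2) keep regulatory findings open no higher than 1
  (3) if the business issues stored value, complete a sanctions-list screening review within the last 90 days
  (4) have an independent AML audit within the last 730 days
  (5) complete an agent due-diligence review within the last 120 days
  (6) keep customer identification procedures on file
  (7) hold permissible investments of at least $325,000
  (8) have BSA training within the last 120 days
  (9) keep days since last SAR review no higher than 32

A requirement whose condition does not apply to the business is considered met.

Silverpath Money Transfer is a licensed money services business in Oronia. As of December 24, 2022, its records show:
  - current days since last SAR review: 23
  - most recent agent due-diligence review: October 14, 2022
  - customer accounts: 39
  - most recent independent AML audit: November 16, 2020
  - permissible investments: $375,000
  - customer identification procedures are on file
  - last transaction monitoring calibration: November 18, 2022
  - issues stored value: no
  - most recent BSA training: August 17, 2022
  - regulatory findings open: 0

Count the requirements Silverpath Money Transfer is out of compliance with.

2

1. transaction monitoring calibration 36 days ago vs limit 60 → met
2. regulatory findings open 0 ≤ 1 → met
3. condition 'issues stored value' does not hold → requirement n/a → met
4. independent AML audit 768 days ago vs limit 730 → not met
5. agent due-diligence review 71 days ago vs limit 120 → met
6. customer identification procedures present → met
7. permissible investments $375,000 ≥ $325,000 → met
8. BSA training 129 days ago vs limit 120 → not met
9. days since last SAR review 23 ≤ 32 → met
Not met: 2 of 9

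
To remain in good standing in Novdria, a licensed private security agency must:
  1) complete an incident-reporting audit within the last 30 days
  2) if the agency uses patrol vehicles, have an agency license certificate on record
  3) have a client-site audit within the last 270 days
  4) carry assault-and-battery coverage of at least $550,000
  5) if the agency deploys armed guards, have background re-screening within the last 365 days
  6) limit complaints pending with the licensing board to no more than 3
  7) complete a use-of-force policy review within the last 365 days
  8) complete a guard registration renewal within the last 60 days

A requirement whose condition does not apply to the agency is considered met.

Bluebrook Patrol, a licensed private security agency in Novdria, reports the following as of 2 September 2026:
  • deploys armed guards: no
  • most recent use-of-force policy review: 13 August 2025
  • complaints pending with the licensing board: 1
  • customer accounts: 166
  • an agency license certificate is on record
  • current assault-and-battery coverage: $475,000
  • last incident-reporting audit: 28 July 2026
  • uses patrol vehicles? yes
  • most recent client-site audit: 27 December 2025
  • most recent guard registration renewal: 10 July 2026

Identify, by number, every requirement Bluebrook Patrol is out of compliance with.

1. incident-reporting audit 36 days ago vs limit 30 → not met
2. condition 'uses patrol vehicles' holds; agency license certificate present → met
3. client-site audit 249 days ago vs limit 270 → met
4. assault-and-battery coverage $475,000 < $550,000 → not met
5. condition 'deploys armed guards' does not hold → requirement n/a → met
6. complaints pending with the licensing board 1 ≤ 3 → met
7. use-of-force policy review 385 days ago vs limit 365 → not met
8. guard registration renewal 54 days ago vs limit 60 → met
Not met: 1, 4, 7

1, 4, 7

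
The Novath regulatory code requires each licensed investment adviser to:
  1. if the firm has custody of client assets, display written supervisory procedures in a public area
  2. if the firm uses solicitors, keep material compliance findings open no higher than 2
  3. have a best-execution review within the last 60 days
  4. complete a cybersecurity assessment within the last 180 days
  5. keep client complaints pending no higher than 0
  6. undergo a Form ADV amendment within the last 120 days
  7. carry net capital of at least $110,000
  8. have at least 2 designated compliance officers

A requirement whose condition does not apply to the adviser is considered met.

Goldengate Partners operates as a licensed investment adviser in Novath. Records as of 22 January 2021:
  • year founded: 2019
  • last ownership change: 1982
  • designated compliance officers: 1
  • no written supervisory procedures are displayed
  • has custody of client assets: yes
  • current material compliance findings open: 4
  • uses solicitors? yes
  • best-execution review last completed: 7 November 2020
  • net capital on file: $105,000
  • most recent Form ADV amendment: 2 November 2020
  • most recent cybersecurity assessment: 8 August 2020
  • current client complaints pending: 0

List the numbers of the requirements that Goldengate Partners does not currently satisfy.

1, 2, 3, 7, 8

1. condition 'has custody of client assets' holds; written supervisory procedures absent → not met
2. condition 'uses solicitors' holds; material compliance findings open 4 > 2 → not met
3. best-execution review 76 days ago vs limit 60 → not met
4. cybersecurity assessment 167 days ago vs limit 180 → met
5. client complaints pending 0 ≤ 0 → met
6. Form ADV amendment 81 days ago vs limit 120 → met
7. net capital $105,000 < $110,000 → not met
8. designated compliance officers 1 < 2 → not met
Not met: 1, 2, 3, 7, 8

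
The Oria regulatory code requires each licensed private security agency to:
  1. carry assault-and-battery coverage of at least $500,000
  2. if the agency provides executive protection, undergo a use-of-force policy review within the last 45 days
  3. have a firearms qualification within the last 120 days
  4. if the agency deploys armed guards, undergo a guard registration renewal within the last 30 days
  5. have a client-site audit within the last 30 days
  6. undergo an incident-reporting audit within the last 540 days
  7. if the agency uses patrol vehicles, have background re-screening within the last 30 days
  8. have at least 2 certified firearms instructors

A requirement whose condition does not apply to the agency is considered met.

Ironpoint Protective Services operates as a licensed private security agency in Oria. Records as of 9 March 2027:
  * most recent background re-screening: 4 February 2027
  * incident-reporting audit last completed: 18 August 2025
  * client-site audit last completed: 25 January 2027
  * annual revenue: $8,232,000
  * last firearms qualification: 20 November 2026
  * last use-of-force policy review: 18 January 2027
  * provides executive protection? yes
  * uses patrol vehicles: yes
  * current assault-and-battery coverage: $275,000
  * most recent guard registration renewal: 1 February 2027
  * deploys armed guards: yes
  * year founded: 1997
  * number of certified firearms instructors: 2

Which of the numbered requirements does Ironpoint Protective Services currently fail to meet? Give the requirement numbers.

1. assault-and-battery coverage $275,000 < $500,000 → not met
2. condition 'provides executive protection' holds; use-of-force policy review 50 days ago vs limit 45 → not met
3. firearms qualification 109 days ago vs limit 120 → met
4. condition 'deploys armed guards' holds; guard registration renewal 36 days ago vs limit 30 → not met
5. client-site audit 43 days ago vs limit 30 → not met
6. incident-reporting audit 568 days ago vs limit 540 → not met
7. condition 'uses patrol vehicles' holds; background re-screening 33 days ago vs limit 30 → not met
8. certified firearms instructors 2 ≥ 2 → met
Not met: 1, 2, 4, 5, 6, 7

1, 2, 4, 5, 6, 7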